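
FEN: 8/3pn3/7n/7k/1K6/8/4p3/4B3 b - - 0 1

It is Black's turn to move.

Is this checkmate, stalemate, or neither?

neither

Black to move; black king on h5.
In check: no.
Legal moves for Black: Neg8, Nc8, Ng6, Nc6+, Nef5, Nd5+, Nhg8, Nf7, Nhf5, Ng4, Kg6, Kg5, Kg4, d6, d5.
Black has 15 legal moves and is not in check → neither.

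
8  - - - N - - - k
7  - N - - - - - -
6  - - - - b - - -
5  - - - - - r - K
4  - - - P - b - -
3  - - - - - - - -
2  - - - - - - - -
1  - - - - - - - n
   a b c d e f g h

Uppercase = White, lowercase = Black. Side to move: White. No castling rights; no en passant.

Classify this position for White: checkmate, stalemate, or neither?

White to move; white king on h5.
In check: yes, from the black rook on f5.
King squares — g4: available; h4: available; g5: attacked by Bf4; g6: available; h6: attacked by Bf4.
Legal moves for White: Kg6, Kh4, Kg4.
White is in check but has 3 legal moves → neither.

neither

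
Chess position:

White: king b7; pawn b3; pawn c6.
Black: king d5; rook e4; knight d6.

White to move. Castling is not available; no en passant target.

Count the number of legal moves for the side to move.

6

White to move; king on b7.
In check: yes, from the black knight on d6.
Legal moves: Kb8, Ka8, Kc7, Ka7, Kb6, Ka6.
Count: 6.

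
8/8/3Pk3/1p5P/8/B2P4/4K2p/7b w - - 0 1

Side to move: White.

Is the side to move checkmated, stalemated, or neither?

White to move; white king on e2.
In check: no.
Legal moves for White: Bc5, Bb4, Bb2, Bc1, Ke3, Kf2, Kd2, Kf1, Ke1, Kd1, d7, h6, d4.
White has 13 legal moves and is not in check → neither.

neither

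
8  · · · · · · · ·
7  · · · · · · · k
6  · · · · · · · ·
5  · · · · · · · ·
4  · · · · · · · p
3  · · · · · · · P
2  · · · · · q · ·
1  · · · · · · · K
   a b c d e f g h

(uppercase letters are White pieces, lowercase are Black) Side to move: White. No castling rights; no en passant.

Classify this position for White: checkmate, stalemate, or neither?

White to move; white king on h1.
In check: no.
King squares — g1: attacked by Qf2; g2: attacked by Qf2; h2: attacked by Qf2.
Legal moves for White: none.
Not in check and no legal moves → stalemate.

stalemate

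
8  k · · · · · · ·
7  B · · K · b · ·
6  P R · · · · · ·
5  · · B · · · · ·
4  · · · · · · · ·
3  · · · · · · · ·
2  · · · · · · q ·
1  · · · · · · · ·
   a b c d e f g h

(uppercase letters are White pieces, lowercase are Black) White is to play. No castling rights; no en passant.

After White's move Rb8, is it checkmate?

yes

After Rb8: black king on a8; in check: yes, from the white rook on b8.
King squares — a7: attacked by Bc5; b7: attacked by Pa6; b8: attacked by Ba7.
Black has no legal moves → checkmate.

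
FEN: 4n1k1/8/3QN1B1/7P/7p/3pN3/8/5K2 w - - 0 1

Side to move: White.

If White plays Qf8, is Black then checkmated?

After Qf8: black king on g8; in check: yes, from the white queen on f8.
King squares — f7: attacked by Bg6; g7: attacked by Ne6; h7: attacked by Bg6; f8: attacked by Ne6; h8: attacked by Qf8.
Black has no legal moves → checkmate.

yes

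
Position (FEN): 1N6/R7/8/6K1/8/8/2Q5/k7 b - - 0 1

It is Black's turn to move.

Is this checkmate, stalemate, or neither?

checkmate

Black to move; black king on a1.
In check: yes, from the white rook on a7.
King squares — b1: attacked by Qc2; a2: attacked by Qc2; b2: attacked by Qc2.
Legal moves for Black: none.
In check with no legal moves → checkmate.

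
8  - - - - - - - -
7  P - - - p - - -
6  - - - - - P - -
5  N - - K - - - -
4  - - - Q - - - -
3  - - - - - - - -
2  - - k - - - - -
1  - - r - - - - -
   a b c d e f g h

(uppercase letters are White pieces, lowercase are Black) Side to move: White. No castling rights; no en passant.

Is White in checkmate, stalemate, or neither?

White to move; white king on d5.
In check: no.
Legal moves for White include: Ke6, Kc6, Ke5, Kc5, Ke4, Kc4, Nb7, Nc6, Nc4, Nb3, Qb6, Qe5, Qc5+, Qh4, Qg4, Qf4, Qe4+, Qc4+, ... (list truncated; more exist).
White has legal moves and is not in check → neither.

neither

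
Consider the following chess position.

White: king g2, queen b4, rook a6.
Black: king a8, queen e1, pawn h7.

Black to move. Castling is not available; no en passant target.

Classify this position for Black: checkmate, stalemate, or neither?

checkmate

Black to move; black king on a8.
In check: yes, from the white rook on a6.
King squares — a7: attacked by Ra6; b7: attacked by Qb4; b8: attacked by Qb4.
Legal moves for Black: none.
In check with no legal moves → checkmate.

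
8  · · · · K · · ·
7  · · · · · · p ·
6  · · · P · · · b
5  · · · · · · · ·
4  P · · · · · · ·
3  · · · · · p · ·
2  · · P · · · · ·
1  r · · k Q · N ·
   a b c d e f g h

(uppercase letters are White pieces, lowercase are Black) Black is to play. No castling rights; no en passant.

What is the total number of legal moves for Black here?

Black to move; king on d1.
In check: yes, from the white queen on e1.
Legal moves: Kxc2, Kxe1.
Count: 2.

2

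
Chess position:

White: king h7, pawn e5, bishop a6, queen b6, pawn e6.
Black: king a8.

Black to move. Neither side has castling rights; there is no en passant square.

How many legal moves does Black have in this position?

Black to move; king on a8.
In check: no.
Legal moves: none.
Count: 0.

0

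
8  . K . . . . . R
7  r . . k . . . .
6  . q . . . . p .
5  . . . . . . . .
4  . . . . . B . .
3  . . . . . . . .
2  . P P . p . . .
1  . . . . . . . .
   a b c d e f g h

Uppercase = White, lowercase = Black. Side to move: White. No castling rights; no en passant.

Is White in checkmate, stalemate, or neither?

checkmate

White to move; white king on b8.
In check: yes, from the black queen on b6.
King squares — a7: attacked by Qb6; b7: attacked by Qb6; c7: attacked by Qb6; a8: attacked by Ra7; c8: attacked by Kd7.
Legal moves for White: none.
In check with no legal moves → checkmate.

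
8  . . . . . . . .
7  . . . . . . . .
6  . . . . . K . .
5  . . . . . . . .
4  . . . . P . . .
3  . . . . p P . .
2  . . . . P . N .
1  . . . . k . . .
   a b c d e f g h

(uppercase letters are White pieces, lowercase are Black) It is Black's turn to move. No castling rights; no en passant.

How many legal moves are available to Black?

Black to move; king on e1.
In check: yes, from the white knight on g2.
Legal moves: Kf2, Kxe2, Kd2, Kf1, Kd1.
Count: 5.

5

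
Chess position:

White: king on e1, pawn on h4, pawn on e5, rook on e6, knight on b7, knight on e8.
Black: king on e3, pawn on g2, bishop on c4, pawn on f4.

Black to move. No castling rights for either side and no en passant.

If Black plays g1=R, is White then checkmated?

yes

After g1=R: white king on e1; in check: yes, from the black rook on g1.
King squares — d1: attacked by Rg1; f1: attacked by Rg1; d2: attacked by Ke3; e2: attacked by Ke3; f2: attacked by Ke3.
White has no legal moves → checkmate.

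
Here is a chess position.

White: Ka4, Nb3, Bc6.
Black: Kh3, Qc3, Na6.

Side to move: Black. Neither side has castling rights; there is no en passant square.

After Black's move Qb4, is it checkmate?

After Qb4: white king on a4; in check: yes, from the black queen on b4.
King squares — a3: attacked by Qb4; b3: own knight; b4: attacked by Na6; a5: attacked by Qb4; b5: attacked by Qb4.
White has no legal moves → checkmate.

yes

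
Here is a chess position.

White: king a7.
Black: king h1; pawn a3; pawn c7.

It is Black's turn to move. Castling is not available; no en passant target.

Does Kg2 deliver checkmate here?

After Kg2: white king on a7; in check: no.
White is not in check, so this cannot be checkmate.

no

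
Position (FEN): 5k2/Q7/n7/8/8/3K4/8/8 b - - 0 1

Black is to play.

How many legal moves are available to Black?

6

Black to move; king on f8.
In check: no.
Legal moves: Kg8, Ke8, Nb8, Nc7, Nc5+, Nb4+.
Count: 6.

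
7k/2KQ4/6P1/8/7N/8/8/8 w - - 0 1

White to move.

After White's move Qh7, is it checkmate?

yes

After Qh7: black king on h8; in check: yes, from the white queen on h7.
King squares — g7: attacked by Qh7; h7: attacked by Pg6; g8: attacked by Qh7.
Black has no legal moves → checkmate.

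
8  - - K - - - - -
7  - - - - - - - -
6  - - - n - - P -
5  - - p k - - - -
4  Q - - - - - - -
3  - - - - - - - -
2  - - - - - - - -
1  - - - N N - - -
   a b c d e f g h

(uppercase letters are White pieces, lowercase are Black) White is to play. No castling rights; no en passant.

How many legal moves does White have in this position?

White to move; king on c8.
In check: yes, from the black knight on d6.
Legal moves: Kd8, Kb8, Kd7, Kc7.
Count: 4.

4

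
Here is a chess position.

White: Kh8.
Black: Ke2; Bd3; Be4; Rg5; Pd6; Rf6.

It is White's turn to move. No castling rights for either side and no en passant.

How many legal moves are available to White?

White to move; king on h8.
In check: no.
Legal moves: none.
Count: 0.

0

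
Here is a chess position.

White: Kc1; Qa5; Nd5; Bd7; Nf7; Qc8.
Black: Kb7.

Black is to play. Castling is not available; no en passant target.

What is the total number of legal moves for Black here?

Black to move; king on b7.
In check: yes, from the white queen on c8.
Legal moves: none.
Count: 0.

0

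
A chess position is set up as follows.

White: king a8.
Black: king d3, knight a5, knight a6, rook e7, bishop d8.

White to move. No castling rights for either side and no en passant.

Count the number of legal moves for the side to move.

0

White to move; king on a8.
In check: no.
Legal moves: none.
Count: 0.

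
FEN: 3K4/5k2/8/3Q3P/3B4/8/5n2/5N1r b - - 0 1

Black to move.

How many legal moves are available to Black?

Black to move; king on f7.
In check: yes, from the white queen on d5.
Legal moves: Kf8.
Count: 1.

1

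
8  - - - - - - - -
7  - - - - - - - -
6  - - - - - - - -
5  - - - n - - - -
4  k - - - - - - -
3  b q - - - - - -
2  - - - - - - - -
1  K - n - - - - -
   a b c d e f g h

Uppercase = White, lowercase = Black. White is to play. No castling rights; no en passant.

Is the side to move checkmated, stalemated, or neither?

stalemate

White to move; white king on a1.
In check: no.
King squares — b1: attacked by Qb3; a2: attacked by Nc1; b2: attacked by Ba3.
Legal moves for White: none.
Not in check and no legal moves → stalemate.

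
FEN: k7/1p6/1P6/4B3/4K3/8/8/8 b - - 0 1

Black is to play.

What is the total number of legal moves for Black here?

Black to move; king on a8.
In check: no.
Legal moves: none.
Count: 0.

0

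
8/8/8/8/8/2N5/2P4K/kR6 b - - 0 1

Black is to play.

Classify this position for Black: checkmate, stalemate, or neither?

checkmate

Black to move; black king on a1.
In check: yes, from the white rook on b1.
King squares — b1: attacked by Nc3; a2: attacked by Nc3; b2: attacked by Rb1.
Legal moves for Black: none.
In check with no legal moves → checkmate.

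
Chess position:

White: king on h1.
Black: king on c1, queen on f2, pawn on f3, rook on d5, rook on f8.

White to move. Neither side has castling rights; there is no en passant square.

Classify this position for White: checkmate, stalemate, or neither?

White to move; white king on h1.
In check: no.
King squares — g1: attacked by Qf2; g2: attacked by Qf2; h2: attacked by Qf2.
Legal moves for White: none.
Not in check and no legal moves → stalemate.

stalemate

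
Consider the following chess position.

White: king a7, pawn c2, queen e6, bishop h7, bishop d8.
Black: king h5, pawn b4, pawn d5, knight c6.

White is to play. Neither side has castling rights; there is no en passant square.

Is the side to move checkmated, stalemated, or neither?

White to move; white king on a7.
In check: yes, from the black knight on c6.
Legal moves for White: Ka8, Kb7, Kb6, Ka6, Qxc6.
White is in check but has 5 legal moves → neither.

neither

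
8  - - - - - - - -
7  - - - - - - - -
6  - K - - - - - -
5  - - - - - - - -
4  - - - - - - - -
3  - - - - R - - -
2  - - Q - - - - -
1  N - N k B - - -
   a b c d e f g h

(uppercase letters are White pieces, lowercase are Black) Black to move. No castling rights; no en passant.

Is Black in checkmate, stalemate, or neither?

checkmate

Black to move; black king on d1.
In check: yes, from the white queen on c2.
King squares — c1: attacked by Qc2; e1: attacked by Re3; c2: attacked by Na1; d2: attacked by Be1; e2: attacked by Nc1.
Legal moves for Black: none.
In check with no legal moves → checkmate.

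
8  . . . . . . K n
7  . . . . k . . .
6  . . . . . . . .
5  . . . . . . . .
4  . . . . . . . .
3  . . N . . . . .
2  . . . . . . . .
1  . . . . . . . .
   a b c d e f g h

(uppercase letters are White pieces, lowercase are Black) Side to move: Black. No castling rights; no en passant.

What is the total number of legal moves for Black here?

8

Black to move; king on e7.
In check: no.
Legal moves: Nf7, Ng6, Ke8, Kd8, Kd7, Kf6, Ke6, Kd6.
Count: 8.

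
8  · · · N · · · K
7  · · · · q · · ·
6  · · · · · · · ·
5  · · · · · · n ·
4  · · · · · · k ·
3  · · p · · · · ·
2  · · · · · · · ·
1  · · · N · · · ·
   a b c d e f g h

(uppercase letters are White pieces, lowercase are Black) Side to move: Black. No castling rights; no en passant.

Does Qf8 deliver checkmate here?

After Qf8: white king on h8; in check: yes, from the black queen on f8.
King squares — g7: attacked by Qf8; h7: attacked by Ng5; g8: attacked by Qf8.
White has no legal moves → checkmate.

yes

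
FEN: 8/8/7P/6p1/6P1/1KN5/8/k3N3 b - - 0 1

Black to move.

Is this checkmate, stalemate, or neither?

stalemate

Black to move; black king on a1.
In check: no.
King squares — b1: attacked by Nc3; a2: attacked by Kb3; b2: attacked by Kb3.
Legal moves for Black: none.
Not in check and no legal moves → stalemate.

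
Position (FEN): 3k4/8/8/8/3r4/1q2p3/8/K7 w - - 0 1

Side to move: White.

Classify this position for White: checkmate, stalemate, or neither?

stalemate

White to move; white king on a1.
In check: no.
King squares — b1: attacked by Qb3; a2: attacked by Qb3; b2: attacked by Qb3.
Legal moves for White: none.
Not in check and no legal moves → stalemate.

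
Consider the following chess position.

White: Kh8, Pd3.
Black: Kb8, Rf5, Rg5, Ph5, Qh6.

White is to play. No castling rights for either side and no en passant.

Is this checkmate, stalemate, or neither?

checkmate

White to move; white king on h8.
In check: yes, from the black queen on h6.
King squares — g7: attacked by Rg5; h7: attacked by Qh6; g8: attacked by Rg5.
Legal moves for White: none.
In check with no legal moves → checkmate.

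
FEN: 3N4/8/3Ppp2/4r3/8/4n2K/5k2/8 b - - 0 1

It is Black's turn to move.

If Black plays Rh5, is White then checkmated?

yes

After Rh5: white king on h3; in check: yes, from the black rook on h5.
King squares — g2: attacked by Kf2; h2: attacked by Rh5; g3: attacked by Kf2; g4: attacked by Ne3; h4: attacked by Rh5.
White has no legal moves → checkmate.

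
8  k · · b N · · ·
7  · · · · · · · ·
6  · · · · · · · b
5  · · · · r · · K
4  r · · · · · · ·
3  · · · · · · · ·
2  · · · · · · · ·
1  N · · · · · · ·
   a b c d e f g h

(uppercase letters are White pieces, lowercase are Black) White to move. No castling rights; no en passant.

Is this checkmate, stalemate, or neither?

White to move; white king on h5.
In check: yes, from the black rook on e5.
Legal moves for White: Kxh6, Kg6.
White is in check but has 2 legal moves → neither.

neither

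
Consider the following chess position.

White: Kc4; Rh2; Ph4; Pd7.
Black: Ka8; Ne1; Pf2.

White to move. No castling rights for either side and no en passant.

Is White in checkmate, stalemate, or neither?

neither

White to move; white king on c4.
In check: no.
Legal moves for White: Kd5, Kc5, Kb5, Kd4, Kb4, Kc3, Kb3, Rh3, Rg2, Rxf2, Rh1, d8=Q+, d8=R+, d8=B, d8=N, h5.
White has 16 legal moves and is not in check → neither.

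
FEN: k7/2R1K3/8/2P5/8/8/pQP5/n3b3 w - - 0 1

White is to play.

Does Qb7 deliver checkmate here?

yes

After Qb7: black king on a8; in check: yes, from the white queen on b7.
King squares — a7: attacked by Qb7; b7: attacked by Rc7; b8: attacked by Qb7.
Black has no legal moves → checkmate.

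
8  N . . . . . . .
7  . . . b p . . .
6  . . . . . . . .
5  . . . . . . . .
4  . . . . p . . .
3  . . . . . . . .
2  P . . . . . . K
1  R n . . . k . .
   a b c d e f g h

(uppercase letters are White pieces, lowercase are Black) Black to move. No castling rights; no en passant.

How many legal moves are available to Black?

Black to move; king on f1.
In check: no.
Legal moves: Be8, Bc8, Be6, Bc6, Bf5, Bb5, Bg4, Ba4, Bh3, Kf2, Ke2, Ke1, e6, e3, e5.
Count: 15.

15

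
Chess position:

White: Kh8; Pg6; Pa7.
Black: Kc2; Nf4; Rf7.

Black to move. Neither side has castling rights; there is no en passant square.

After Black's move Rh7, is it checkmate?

After Rh7: white king on h8; in check: yes, from the black rook on h7.
White has 3 legal replies: Kg8, Kxh7, gxh7.
In check but a legal move exists → not checkmate.

no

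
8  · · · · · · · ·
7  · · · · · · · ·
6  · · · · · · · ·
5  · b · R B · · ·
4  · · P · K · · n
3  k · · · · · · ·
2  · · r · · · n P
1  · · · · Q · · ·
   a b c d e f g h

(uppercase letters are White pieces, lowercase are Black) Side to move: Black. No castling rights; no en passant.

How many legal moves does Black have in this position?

23

Black to move; king on a3.
In check: no.
Legal moves: Be8, Bd7, Bc6, Ba6, Bxc4, Ba4, Ng6, Nf5, Nf3, Ka4, Kb3, Ka2, Nf4, Ne3, Nxe1, Rxc4+, Rc3, Rf2, Re2+, Rd2, Rb2, Ra2, Rc1.
Count: 23.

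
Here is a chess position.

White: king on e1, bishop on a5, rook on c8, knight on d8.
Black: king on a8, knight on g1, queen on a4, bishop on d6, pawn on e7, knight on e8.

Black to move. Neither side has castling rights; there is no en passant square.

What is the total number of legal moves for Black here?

Black to move; king on a8.
In check: yes, from the white rook on c8.
Legal moves: Ka7, Bb8.
Count: 2.

2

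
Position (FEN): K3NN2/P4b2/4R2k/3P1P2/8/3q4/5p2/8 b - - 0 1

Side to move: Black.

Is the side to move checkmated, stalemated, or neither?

Black to move; black king on h6.
In check: yes, from the white rook on e6.
Legal moves for Black: Kh5, Kg5, Bg6, Bxe6.
Black is in check but has 4 legal moves → neither.

neither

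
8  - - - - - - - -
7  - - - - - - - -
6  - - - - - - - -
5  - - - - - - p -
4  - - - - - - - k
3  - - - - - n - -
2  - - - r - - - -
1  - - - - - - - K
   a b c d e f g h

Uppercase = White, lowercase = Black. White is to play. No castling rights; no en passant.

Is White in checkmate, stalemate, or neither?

stalemate

White to move; white king on h1.
In check: no.
King squares — g1: attacked by Nf3; g2: attacked by Rd2; h2: attacked by Rd2.
Legal moves for White: none.
Not in check and no legal moves → stalemate.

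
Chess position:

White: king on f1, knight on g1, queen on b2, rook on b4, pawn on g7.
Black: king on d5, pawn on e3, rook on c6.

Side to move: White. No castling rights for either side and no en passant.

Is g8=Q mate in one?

no

After g8=Q: black king on d5; in check: yes, from the white queen on g8.
Black has 3 legal replies: Kd6, Kc5, Re6.
In check but a legal move exists → not checkmate.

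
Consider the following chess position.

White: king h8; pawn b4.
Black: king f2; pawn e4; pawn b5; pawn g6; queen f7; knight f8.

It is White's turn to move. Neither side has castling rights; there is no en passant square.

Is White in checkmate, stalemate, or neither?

White to move; white king on h8.
In check: no.
King squares — g7: attacked by Qf7; h7: attacked by Qf7; g8: attacked by Qf7.
Legal moves for White: none.
Not in check and no legal moves → stalemate.

stalemate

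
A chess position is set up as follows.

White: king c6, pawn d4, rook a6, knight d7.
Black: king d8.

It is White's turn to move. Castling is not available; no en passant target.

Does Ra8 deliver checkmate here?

After Ra8: black king on d8; in check: yes, from the white rook on a8.
Black has 1 legal reply: Ke7.
In check but a legal move exists → not checkmate.

no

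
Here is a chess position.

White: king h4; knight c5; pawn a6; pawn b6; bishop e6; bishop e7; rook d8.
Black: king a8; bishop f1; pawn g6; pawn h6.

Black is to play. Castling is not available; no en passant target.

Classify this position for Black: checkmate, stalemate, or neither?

Black to move; black king on a8.
In check: yes, from the white rook on d8.
King squares — a7: attacked by Pb6; b7: attacked by Nc5; b8: attacked by Rd8.
Legal moves for Black: none.
In check with no legal moves → checkmate.

checkmate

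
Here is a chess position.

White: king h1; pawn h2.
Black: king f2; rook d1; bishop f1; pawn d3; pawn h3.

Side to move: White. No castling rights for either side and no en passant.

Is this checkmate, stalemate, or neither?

stalemate

White to move; white king on h1.
In check: no.
King squares — g1: attacked by Kf2; g2: attacked by Bf1; h2: own pawn.
Legal moves for White: none.
Not in check and no legal moves → stalemate.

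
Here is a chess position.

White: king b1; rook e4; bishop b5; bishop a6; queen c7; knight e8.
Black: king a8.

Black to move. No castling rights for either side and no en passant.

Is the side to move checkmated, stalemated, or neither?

Black to move; black king on a8.
In check: no.
King squares — a7: attacked by Qc7; b7: attacked by Ba6; b8: attacked by Qc7.
Legal moves for Black: none.
Not in check and no legal moves → stalemate.

stalemate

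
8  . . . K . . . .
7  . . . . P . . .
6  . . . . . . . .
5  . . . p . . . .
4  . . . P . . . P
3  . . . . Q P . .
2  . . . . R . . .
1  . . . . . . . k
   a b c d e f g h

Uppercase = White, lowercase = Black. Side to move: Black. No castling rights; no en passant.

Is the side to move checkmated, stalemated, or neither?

stalemate

Black to move; black king on h1.
In check: no.
King squares — g1: attacked by Qe3; g2: attacked by Re2; h2: attacked by Re2.
Legal moves for Black: none.
Not in check and no legal moves → stalemate.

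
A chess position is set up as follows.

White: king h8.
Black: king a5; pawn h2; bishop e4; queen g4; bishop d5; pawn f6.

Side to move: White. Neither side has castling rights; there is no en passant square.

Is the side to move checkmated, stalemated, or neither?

White to move; white king on h8.
In check: no.
King squares — g7: attacked by Qg4; h7: attacked by Be4; g8: attacked by Qg4.
Legal moves for White: none.
Not in check and no legal moves → stalemate.

stalemate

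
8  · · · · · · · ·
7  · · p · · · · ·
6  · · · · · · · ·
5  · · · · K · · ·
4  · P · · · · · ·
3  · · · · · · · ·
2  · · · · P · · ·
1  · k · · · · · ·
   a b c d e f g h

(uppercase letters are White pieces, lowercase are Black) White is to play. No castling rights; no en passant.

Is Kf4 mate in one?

no

After Kf4: black king on b1; in check: no.
Black is not in check, so this cannot be checkmate.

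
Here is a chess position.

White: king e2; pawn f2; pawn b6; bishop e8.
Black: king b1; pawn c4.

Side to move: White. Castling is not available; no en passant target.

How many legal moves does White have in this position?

White to move; king on e2.
In check: no.
Legal moves: Bf7, Bd7, Bg6+, Bc6, Bh5, Bb5, Ba4, Kf3, Ke3, Kd2, Kf1, Ke1, Kd1, b7, f3, f4.
Count: 16.

16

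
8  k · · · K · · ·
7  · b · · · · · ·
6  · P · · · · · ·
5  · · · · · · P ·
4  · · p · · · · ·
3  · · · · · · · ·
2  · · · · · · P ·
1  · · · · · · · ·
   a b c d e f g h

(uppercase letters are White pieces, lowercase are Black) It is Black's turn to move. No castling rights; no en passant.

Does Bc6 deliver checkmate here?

no

After Bc6: white king on e8; in check: yes, from the black bishop on c6.
White has 4 legal replies: Kf8, Kd8, Kf7, Ke7.
In check but a legal move exists → not checkmate.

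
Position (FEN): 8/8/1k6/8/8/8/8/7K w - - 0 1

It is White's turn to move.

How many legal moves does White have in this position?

White to move; king on h1.
In check: no.
Legal moves: Kh2, Kg2, Kg1.
Count: 3.

3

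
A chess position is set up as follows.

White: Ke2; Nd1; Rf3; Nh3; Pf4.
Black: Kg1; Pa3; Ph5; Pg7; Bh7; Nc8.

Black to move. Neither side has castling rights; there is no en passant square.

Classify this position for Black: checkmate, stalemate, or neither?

Black to move; black king on g1.
In check: yes, from the white knight on h3.
King squares — f1: attacked by Ke2; h1: available; f2: attacked by Nd1; g2: available; h2: available.
Legal moves for Black: Kh2, Kg2, Kh1.
Black is in check but has 3 legal moves → neither.

neither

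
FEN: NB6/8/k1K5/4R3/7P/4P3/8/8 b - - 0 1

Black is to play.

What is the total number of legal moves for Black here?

Black to move; king on a6.
In check: no.
Legal moves: none.
Count: 0.

0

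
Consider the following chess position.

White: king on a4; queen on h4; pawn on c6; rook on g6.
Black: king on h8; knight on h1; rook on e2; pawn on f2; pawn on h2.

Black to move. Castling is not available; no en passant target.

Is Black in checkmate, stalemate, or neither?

Black to move; black king on h8.
In check: yes, from the white queen on h4.
King squares — g7: attacked by Rg6; h7: attacked by Qh4; g8: attacked by Rg6.
Legal moves for Black: none.
In check with no legal moves → checkmate.

checkmate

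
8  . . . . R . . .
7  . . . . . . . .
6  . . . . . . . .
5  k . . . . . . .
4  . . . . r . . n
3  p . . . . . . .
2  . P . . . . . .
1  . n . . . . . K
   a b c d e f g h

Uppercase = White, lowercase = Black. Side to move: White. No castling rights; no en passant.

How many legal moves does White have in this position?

White to move; king on h1.
In check: no.
Legal moves: Rh8, Rg8, Rf8, Rd8, Rc8, Rb8, Ra8+, Re7, Re6, Re5+, Rxe4, Kh2, Kg1, bxa3, b3, b4+.
Count: 16.

16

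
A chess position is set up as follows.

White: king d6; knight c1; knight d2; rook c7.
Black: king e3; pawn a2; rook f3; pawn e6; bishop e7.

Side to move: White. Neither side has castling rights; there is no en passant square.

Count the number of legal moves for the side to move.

6

White to move; king on d6.
In check: yes, from the black bishop on e7.
Legal moves: Kxe7, Kd7, Kxe6, Kc6, Ke5, Rxe7.
Count: 6.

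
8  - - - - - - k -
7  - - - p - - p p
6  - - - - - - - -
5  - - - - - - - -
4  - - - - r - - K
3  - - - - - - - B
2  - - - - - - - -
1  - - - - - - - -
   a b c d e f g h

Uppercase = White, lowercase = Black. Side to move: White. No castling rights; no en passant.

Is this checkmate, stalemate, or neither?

neither

White to move; white king on h4.
In check: yes, from the black rook on e4.
Legal moves for White: Kh5, Kg5, Kg3, Bg4.
White is in check but has 4 legal moves → neither.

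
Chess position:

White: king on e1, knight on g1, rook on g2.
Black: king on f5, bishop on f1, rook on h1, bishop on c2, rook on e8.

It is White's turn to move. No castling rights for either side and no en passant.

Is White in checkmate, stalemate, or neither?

neither

White to move; white king on e1.
In check: yes, from the black rook on e8.
Legal moves for White: Kf2, Kd2, Kxf1, Re2, Ne2.
White is in check but has 5 legal moves → neither.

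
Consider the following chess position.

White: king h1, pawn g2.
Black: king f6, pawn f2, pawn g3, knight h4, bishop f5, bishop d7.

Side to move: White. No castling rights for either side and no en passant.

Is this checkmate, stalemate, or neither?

stalemate

White to move; white king on h1.
In check: no.
King squares — g1: attacked by Pf2; g2: own pawn; h2: attacked by Pg3.
Legal moves for White: none.
Not in check and no legal moves → stalemate.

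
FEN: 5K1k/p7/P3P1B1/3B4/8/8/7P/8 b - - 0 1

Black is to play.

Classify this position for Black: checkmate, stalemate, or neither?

stalemate

Black to move; black king on h8.
In check: no.
King squares — g7: attacked by Kf8; h7: attacked by Bg6; g8: attacked by Kf8.
Legal moves for Black: none.
Not in check and no legal moves → stalemate.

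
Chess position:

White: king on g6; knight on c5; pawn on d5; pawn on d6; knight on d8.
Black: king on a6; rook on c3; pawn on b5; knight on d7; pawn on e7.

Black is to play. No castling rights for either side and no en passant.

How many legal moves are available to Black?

Black to move; king on a6.
In check: yes, from the white knight on c5.
Legal moves: Ka7, Kb6, Ka5, Nxc5, Rxc5.
Count: 5.

5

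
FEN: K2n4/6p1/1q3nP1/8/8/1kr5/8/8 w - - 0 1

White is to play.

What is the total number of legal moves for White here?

White to move; king on a8.
In check: no.
Legal moves: none.
Count: 0.

0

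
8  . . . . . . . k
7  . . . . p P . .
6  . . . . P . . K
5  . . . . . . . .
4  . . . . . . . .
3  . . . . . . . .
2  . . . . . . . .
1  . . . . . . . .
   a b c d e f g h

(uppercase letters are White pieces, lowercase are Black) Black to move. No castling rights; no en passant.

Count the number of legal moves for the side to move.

Black to move; king on h8.
In check: no.
Legal moves: none.
Count: 0.

0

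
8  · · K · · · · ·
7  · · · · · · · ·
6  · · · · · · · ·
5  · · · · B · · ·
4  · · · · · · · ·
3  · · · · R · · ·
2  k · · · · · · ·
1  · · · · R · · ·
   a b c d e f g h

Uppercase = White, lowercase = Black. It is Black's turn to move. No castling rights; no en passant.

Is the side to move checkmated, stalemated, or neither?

stalemate

Black to move; black king on a2.
In check: no.
King squares — a1: attacked by Re1; b1: attacked by Re1; b2: attacked by Be5; a3: attacked by Re3; b3: attacked by Re3.
Legal moves for Black: none.
Not in check and no legal moves → stalemate.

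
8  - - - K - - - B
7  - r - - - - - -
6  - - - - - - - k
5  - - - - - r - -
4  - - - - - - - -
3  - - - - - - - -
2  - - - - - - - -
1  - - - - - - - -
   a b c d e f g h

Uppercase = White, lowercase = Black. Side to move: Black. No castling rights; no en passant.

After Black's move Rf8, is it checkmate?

After Rf8: white king on d8; in check: yes, from the black rook on f8.
King squares — c7: attacked by Rb7; d7: attacked by Rb7; e7: attacked by Rb7; c8: attacked by Rf8; e8: attacked by Rf8.
White has no legal moves → checkmate.

yes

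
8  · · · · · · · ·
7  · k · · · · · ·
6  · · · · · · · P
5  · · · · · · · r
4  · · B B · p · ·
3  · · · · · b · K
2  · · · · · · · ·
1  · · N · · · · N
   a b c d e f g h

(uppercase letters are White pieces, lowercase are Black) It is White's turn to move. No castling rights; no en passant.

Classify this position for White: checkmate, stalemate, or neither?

checkmate

White to move; white king on h3.
In check: yes, from the black rook on h5.
King squares — g2: attacked by Bf3; h2: attacked by Rh5; g3: attacked by Pf4; g4: attacked by Bf3; h4: attacked by Rh5.
Legal moves for White: none.
In check with no legal moves → checkmate.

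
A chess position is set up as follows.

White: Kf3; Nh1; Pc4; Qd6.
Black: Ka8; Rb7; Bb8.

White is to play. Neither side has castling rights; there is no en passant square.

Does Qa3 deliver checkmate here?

no

After Qa3: black king on a8; in check: yes, from the white queen on a3.
Black has 2 legal replies: Ba7, Ra7.
In check but a legal move exists → not checkmate.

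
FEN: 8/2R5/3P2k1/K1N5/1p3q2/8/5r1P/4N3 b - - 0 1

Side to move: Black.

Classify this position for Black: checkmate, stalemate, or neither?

Black to move; black king on g6.
In check: no.
Legal moves for Black include: Kh6, Kf6, Kh5, Kg5, Kf5, Qf8, Qf7, Qh6, Qf6, Qxd6, Qg5, Qf5, Qe5, Qh4, Qg4, Qe4, Qd4, Qc4, ... (list truncated; more exist).
Black has legal moves and is not in check → neither.

neither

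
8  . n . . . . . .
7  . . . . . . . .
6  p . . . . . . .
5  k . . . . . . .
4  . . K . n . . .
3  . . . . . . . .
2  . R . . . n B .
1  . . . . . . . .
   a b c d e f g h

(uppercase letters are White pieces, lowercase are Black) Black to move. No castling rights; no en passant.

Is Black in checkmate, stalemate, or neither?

Black to move; black king on a5.
In check: no.
Legal moves for Black: Nd7, Nc6, Ka4, Nf6, Nd6+, Ng5, Nc5, Ng3, Nc3, Nd2+, Ng4, Nh3, Nd3, Nh1, Nd1.
Black has 15 legal moves and is not in check → neither.

neither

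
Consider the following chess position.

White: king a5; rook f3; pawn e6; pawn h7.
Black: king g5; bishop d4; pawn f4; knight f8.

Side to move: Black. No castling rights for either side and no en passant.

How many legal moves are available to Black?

Black to move; king on g5.
In check: no.
Legal moves: Nxh7, Nd7, Ng6, Nxe6, Kh6, Kg6, Kf6, Kh5, Kf5, Kh4, Kg4, Bh8, Bg7, Ba7, Bf6, Bb6+, Be5, Bc5, Be3, Bc3+, Bf2, Bb2, Bg1, Ba1.
Count: 24.

24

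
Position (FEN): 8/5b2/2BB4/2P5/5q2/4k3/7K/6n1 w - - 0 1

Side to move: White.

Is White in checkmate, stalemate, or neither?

neither

White to move; white king on h2.
In check: yes, from the black queen on f4.
King squares — g1: available; h1: available; g2: available; g3: attacked by Qf4; h3: attacked by Ng1.
Legal moves for White: Kg2, Kh1, Kxg1, Bxf4+.
White is in check but has 4 legal moves → neither.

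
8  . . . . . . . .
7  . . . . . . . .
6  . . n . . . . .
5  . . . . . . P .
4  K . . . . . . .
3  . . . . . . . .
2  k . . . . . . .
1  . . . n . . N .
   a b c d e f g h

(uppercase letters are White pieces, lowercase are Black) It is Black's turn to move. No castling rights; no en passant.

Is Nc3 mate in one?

yes

After Nc3: white king on a4; in check: yes, from the black knight on c3.
King squares — a3: attacked by Ka2; b3: attacked by Ka2; b4: attacked by Nc6; a5: attacked by Nc6; b5: attacked by Nc3.
White has no legal moves → checkmate.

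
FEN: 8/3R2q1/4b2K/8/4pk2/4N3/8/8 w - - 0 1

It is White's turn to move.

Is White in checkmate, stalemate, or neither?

neither

White to move; white king on h6.
In check: yes, from the black queen on g7.
Legal moves for White: Kxg7, Kh5, Rxg7.
White is in check but has 3 legal moves → neither.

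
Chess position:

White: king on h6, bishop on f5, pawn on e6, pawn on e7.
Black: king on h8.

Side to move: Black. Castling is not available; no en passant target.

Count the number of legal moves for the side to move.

Black to move; king on h8.
In check: no.
Legal moves: Kg8.
Count: 1.

1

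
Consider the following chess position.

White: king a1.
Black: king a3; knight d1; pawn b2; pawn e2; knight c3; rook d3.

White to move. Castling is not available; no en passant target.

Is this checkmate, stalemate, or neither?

White to move; white king on a1.
In check: yes, from the black pawn on b2.
King squares — b1: attacked by Nc3; a2: attacked by Ka3; b2: attacked by Nd1.
Legal moves for White: none.
In check with no legal moves → checkmate.

checkmate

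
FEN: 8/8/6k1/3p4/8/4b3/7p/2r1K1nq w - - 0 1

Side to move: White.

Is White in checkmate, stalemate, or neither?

checkmate

White to move; white king on e1.
In check: yes, from the black rook on c1.
King squares — d1: attacked by Rc1; f1: attacked by Rc1; d2: attacked by Be3; e2: attacked by Ng1; f2: attacked by Be3.
Legal moves for White: none.
In check with no legal moves → checkmate.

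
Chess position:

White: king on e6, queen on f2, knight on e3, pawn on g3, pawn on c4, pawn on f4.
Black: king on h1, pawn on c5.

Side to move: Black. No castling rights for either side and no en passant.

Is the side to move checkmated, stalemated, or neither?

stalemate

Black to move; black king on h1.
In check: no.
King squares — g1: attacked by Qf2; g2: attacked by Qf2; h2: attacked by Qf2.
Legal moves for Black: none.
Not in check and no legal moves → stalemate.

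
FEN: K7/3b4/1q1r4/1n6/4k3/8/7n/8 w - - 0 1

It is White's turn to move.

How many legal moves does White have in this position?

White to move; king on a8.
In check: no.
Legal moves: none.
Count: 0.

0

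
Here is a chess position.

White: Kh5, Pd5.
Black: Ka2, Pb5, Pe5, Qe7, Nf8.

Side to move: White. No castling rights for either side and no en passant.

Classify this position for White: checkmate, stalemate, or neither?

White to move; white king on h5.
In check: no.
Legal moves for White: Kh6, Kg4, d6.
White has 3 legal moves and is not in check → neither.

neither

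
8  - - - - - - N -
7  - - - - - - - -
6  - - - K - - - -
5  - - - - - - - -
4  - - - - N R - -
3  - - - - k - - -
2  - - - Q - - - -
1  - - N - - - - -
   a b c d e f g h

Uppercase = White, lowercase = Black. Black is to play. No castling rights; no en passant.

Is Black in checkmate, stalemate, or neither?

Black to move; black king on e3.
In check: yes, from the white queen on d2.
King squares — d2: attacked by Ne4; e2: attacked by Nc1; f2: attacked by Qd2; d3: attacked by Nc1; f3: attacked by Rf4; d4: attacked by Qd2; e4: attacked by Rf4; f4: attacked by Qd2.
Legal moves for Black: none.
In check with no legal moves → checkmate.

checkmate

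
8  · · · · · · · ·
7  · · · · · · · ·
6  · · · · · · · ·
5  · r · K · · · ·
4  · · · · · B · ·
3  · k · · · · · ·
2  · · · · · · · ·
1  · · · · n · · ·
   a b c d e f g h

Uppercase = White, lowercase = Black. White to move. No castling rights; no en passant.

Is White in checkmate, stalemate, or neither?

neither

White to move; white king on d5.
In check: yes, from the black rook on b5.
Legal moves for White: Ke6, Kd6, Kc6, Ke4, Kd4.
White is in check but has 5 legal moves → neither.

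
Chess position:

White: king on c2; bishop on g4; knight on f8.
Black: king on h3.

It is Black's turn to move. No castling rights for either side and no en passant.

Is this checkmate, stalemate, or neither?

Black to move; black king on h3.
In check: yes, from the white bishop on g4.
Legal moves for Black: Kh4, Kxg4, Kg3, Kh2, Kg2.
Black is in check but has 5 legal moves → neither.

neither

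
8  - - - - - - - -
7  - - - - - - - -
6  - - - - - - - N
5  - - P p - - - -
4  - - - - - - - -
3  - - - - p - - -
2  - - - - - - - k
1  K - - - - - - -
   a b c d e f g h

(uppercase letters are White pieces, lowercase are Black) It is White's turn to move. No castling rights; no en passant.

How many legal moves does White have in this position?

White to move; king on a1.
In check: no.
Legal moves: Ng8, Nf7, Nf5, Ng4+, Kb2, Ka2, Kb1, c6.
Count: 8.

8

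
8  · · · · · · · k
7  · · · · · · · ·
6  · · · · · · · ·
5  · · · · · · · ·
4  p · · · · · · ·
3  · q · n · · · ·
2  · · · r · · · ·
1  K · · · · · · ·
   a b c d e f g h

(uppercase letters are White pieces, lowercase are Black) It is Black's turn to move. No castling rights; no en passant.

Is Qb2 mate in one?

After Qb2: white king on a1; in check: yes, from the black queen on b2.
King squares — b1: attacked by Qb2; a2: attacked by Qb2; b2: attacked by Rd2.
White has no legal moves → checkmate.

yes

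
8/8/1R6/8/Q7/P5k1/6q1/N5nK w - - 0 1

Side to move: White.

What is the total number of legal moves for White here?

0

White to move; king on h1.
In check: yes, from the black queen on g2.
Legal moves: none.
Count: 0.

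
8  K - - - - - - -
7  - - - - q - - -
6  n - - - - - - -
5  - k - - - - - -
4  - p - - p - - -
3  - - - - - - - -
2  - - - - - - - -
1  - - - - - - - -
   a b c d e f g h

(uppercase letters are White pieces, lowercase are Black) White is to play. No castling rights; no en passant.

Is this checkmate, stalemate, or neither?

stalemate

White to move; white king on a8.
In check: no.
King squares — a7: attacked by Qe7; b7: attacked by Qe7; b8: attacked by Na6.
Legal moves for White: none.
Not in check and no legal moves → stalemate.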